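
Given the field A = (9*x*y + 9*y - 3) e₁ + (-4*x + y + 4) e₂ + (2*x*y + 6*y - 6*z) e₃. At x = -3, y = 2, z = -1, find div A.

13

∂A₁/∂x = 9*y
∂A₂/∂y = 1
∂A₃/∂z = -6
∇·A = 9*y - 5
At (-3, 2, -1): 13.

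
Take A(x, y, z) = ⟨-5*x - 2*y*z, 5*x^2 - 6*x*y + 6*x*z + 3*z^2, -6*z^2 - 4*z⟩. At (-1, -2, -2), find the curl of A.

(18, 4, -14)

(∇×A)₁ = ∂A₃/∂y − ∂A₂/∂z = -6*x - 6*z
(∇×A)₂ = ∂A₁/∂z − ∂A₃/∂x = -2*y
(∇×A)₃ = ∂A₂/∂x − ∂A₁/∂y = 10*x - 6*y + 8*z
∇×A = (-6*x - 6*z, -2*y, 10*x - 6*y + 8*z)
At (-1, -2, -2): (18, 4, -14).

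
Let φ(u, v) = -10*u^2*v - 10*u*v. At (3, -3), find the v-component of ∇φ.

(∇φ)_2 = ∂φ/∂v = -10*u^2 - 10*u
At (3, -3): -120.

-120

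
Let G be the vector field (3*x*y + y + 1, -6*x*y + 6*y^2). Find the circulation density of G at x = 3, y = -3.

8

∂G₂/∂x = -6*y
∂G₁/∂y = 3*x + 1
Scalar curl = -3*x - 6*y - 1
At (3, -3): 8.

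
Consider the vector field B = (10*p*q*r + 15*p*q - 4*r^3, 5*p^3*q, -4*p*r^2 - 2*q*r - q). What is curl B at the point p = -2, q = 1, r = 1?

(-3, -28, 110)

(∇×B)₁ = ∂B₃/∂q − ∂B₂/∂r = -2*r - 1
(∇×B)₂ = ∂B₁/∂r − ∂B₃/∂p = 10*p*q - 8*r^2
(∇×B)₃ = ∂B₂/∂p − ∂B₁/∂q = 15*p^2*q - 10*p*r - 15*p
∇×B = (-2*r - 1, 10*p*q - 8*r^2, 15*p^2*q - 10*p*r - 15*p)
At (-2, 1, 1): (-3, -28, 110).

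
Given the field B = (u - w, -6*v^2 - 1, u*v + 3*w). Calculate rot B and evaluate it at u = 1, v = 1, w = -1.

(∇×B)₁ = ∂B₃/∂v − ∂B₂/∂w = u
(∇×B)₂ = ∂B₁/∂w − ∂B₃/∂u = -v - 1
(∇×B)₃ = ∂B₂/∂u − ∂B₁/∂v = 0
∇×B = (u, -v - 1, 0)
At (1, 1, -1): (1, -2, 0).

(1, -2, 0)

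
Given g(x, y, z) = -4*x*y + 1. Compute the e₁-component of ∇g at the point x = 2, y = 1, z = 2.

-4

(∇g)_1 = ∂g/∂x = -4*y
At (2, 1, 2): -4.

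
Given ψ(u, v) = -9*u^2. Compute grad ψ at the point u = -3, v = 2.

(54, 0)

∂ψ/∂u = -18*u
∂ψ/∂v = 0
∇ψ = (-18*u, 0)
At (-3, 2): (54, 0).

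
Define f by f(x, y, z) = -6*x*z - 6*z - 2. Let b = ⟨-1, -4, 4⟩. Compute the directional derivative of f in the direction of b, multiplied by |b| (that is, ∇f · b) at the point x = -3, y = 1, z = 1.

∂f/∂x = -6*z
∂f/∂y = 0
∂f/∂z = -6*x - 6
∇f at (-3, 1, 1) = (-6, 0, 12)
∇f · b = (-6)(-1) + (0)(-4) + (12)(4) = 54

54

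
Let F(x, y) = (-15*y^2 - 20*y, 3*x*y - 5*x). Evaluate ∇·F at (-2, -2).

∂F₁/∂x = 0
∂F₂/∂y = 3*x
∇·F = 3*x
At (-2, -2): -6.

-6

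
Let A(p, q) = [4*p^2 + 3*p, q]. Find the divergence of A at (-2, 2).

∂A₁/∂p = 8*p + 3
∂A₂/∂q = 1
∇·A = 8*p + 4
At (-2, 2): -12.

-12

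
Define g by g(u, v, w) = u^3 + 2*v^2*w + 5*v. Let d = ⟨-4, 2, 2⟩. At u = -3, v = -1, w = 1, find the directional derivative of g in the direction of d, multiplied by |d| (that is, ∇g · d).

-102

∂g/∂u = 3*u^2
∂g/∂v = 4*v*w + 5
∂g/∂w = 2*v^2
∇g at (-3, -1, 1) = (27, 1, 2)
∇g · d = (27)(-4) + (1)(2) + (2)(2) = -102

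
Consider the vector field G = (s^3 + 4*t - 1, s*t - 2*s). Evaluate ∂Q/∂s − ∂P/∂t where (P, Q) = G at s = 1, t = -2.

∂G₂/∂s = t - 2
∂G₁/∂t = 4
Scalar curl = t - 6
At (1, -2): -8.

-8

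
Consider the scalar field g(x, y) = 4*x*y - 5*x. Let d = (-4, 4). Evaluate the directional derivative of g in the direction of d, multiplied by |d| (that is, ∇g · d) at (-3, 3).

-76

∂g/∂x = 4*y - 5
∂g/∂y = 4*x
∇g at (-3, 3) = (7, -12)
∇g · d = (7)(-4) + (-12)(4) = -76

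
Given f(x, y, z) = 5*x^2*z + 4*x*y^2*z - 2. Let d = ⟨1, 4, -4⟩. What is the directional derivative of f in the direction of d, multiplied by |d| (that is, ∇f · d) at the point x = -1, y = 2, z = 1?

∂f/∂x = 10*x*z + 4*y^2*z
∂f/∂y = 8*x*y*z
∂f/∂z = 5*x^2 + 4*x*y^2
∇f at (-1, 2, 1) = (6, -16, -11)
∇f · d = (6)(1) + (-16)(4) + (-11)(-4) = -14

-14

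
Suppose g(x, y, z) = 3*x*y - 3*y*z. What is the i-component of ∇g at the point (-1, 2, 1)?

(∇g)_1 = ∂g/∂x = 3*y
At (-1, 2, 1): 6.

6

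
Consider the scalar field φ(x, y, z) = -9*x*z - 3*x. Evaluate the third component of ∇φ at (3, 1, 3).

-27

(∇φ)_3 = ∂φ/∂z = -9*x
At (3, 1, 3): -27.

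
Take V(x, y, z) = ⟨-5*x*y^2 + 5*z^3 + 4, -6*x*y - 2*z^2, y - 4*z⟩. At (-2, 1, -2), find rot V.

(∇×V)₁ = ∂V₃/∂y − ∂V₂/∂z = 4*z + 1
(∇×V)₂ = ∂V₁/∂z − ∂V₃/∂x = 15*z^2
(∇×V)₃ = ∂V₂/∂x − ∂V₁/∂y = 10*x*y - 6*y
∇×V = (4*z + 1, 15*z^2, 10*x*y - 6*y)
At (-2, 1, -2): (-7, 60, -26).

(-7, 60, -26)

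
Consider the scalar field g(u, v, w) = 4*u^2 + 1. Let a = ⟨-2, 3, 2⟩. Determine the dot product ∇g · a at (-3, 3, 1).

48

∂g/∂u = 8*u
∂g/∂v = 0
∂g/∂w = 0
∇g at (-3, 3, 1) = (-24, 0, 0)
∇g · a = (-24)(-2) + (0)(3) + (0)(2) = 48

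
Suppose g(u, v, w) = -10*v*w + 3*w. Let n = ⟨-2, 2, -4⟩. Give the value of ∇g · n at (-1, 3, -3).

∂g/∂u = 0
∂g/∂v = -10*w
∂g/∂w = -10*v + 3
∇g at (-1, 3, -3) = (0, 30, -27)
∇g · n = (0)(-2) + (30)(2) + (-27)(-4) = 168

168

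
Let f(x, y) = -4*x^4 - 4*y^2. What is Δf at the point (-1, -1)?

∂²f/∂x² = -48*x^2
∂²f/∂y² = -8
∇²f = -48*x^2 - 8
At (-1, -1): -56.

-56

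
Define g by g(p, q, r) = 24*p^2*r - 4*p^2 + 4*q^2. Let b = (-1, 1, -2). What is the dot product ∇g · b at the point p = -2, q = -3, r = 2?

-40

∂g/∂p = 48*p*r - 8*p
∂g/∂q = 8*q
∂g/∂r = 24*p^2
∇g at (-2, -3, 2) = (-176, -24, 96)
∇g · b = (-176)(-1) + (-24)(1) + (96)(-2) = -40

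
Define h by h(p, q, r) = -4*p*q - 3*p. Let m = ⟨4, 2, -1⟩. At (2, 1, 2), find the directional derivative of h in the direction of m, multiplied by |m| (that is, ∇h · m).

-44

∂h/∂p = -4*q - 3
∂h/∂q = -4*p
∂h/∂r = 0
∇h at (2, 1, 2) = (-7, -8, 0)
∇h · m = (-7)(4) + (-8)(2) + (0)(-1) = -44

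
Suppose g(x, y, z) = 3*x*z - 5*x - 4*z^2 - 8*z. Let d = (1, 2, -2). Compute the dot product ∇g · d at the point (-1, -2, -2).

∂g/∂x = 3*z - 5
∂g/∂y = 0
∂g/∂z = 3*x - 8*z - 8
∇g at (-1, -2, -2) = (-11, 0, 5)
∇g · d = (-11)(1) + (0)(2) + (5)(-2) = -21

-21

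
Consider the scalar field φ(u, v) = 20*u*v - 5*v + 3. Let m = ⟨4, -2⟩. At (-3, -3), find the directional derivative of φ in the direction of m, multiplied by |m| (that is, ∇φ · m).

-110

∂φ/∂u = 20*v
∂φ/∂v = 20*u - 5
∇φ at (-3, -3) = (-60, -65)
∇φ · m = (-60)(4) + (-65)(-2) = -110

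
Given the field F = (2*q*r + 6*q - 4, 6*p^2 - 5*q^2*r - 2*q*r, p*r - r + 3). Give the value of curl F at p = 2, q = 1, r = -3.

(∇×F)₁ = ∂F₃/∂q − ∂F₂/∂r = 5*q^2 + 2*q
(∇×F)₂ = ∂F₁/∂r − ∂F₃/∂p = 2*q - r
(∇×F)₃ = ∂F₂/∂p − ∂F₁/∂q = 12*p - 2*r - 6
∇×F = (5*q^2 + 2*q, 2*q - r, 12*p - 2*r - 6)
At (2, 1, -3): (7, 5, 24).

(7, 5, 24)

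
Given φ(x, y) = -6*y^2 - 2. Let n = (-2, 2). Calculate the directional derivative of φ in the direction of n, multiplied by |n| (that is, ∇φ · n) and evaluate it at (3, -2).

48

∂φ/∂x = 0
∂φ/∂y = -12*y
∇φ at (3, -2) = (0, 24)
∇φ · n = (0)(-2) + (24)(2) = 48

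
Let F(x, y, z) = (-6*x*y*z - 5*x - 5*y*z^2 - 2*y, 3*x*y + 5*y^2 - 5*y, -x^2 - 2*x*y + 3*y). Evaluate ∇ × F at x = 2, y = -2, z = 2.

(-1, 64, 40)

(∇×F)₁ = ∂F₃/∂y − ∂F₂/∂z = -2*x + 3
(∇×F)₂ = ∂F₁/∂z − ∂F₃/∂x = -6*x*y + 2*x - 10*y*z + 2*y
(∇×F)₃ = ∂F₂/∂x − ∂F₁/∂y = 6*x*z + 3*y + 5*z^2 + 2
∇×F = (-2*x + 3, -6*x*y + 2*x - 10*y*z + 2*y, 6*x*z + 3*y + 5*z^2 + 2)
At (2, -2, 2): (-1, 64, 40).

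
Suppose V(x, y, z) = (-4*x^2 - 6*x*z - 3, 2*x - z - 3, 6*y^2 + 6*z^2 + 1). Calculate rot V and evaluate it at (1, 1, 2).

(∇×V)₁ = ∂V₃/∂y − ∂V₂/∂z = 12*y + 1
(∇×V)₂ = ∂V₁/∂z − ∂V₃/∂x = -6*x
(∇×V)₃ = ∂V₂/∂x − ∂V₁/∂y = 2
∇×V = (12*y + 1, -6*x, 2)
At (1, 1, 2): (13, -6, 2).

(13, -6, 2)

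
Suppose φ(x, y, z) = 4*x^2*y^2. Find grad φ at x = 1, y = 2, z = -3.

∂φ/∂x = 8*x*y^2
∂φ/∂y = 8*x^2*y
∂φ/∂z = 0
∇φ = (8*x*y^2, 8*x^2*y, 0)
At (1, 2, -3): (32, 16, 0).

(32, 16, 0)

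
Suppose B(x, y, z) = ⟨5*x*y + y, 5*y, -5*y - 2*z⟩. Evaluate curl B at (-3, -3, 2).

(-5, 0, 14)

(∇×B)₁ = ∂B₃/∂y − ∂B₂/∂z = -5
(∇×B)₂ = ∂B₁/∂z − ∂B₃/∂x = 0
(∇×B)₃ = ∂B₂/∂x − ∂B₁/∂y = -5*x - 1
∇×B = (-5, 0, -5*x - 1)
At (-3, -3, 2): (-5, 0, 14).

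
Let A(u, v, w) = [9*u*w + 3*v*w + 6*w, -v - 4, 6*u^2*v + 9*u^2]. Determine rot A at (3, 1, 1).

(54, -54, -3)

(∇×A)₁ = ∂A₃/∂v − ∂A₂/∂w = 6*u^2
(∇×A)₂ = ∂A₁/∂w − ∂A₃/∂u = -12*u*v - 9*u + 3*v + 6
(∇×A)₃ = ∂A₂/∂u − ∂A₁/∂v = -3*w
∇×A = (6*u^2, -12*u*v - 9*u + 3*v + 6, -3*w)
At (3, 1, 1): (54, -54, -3).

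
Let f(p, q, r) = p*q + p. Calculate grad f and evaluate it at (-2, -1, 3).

(0, -2, 0)

∂f/∂p = q + 1
∂f/∂q = p
∂f/∂r = 0
∇f = (q + 1, p, 0)
At (-2, -1, 3): (0, -2, 0).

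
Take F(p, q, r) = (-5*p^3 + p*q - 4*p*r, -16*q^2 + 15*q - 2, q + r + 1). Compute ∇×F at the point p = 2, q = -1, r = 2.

(1, -8, -2)

(∇×F)₁ = ∂F₃/∂q − ∂F₂/∂r = 1
(∇×F)₂ = ∂F₁/∂r − ∂F₃/∂p = -4*p
(∇×F)₃ = ∂F₂/∂p − ∂F₁/∂q = -p
∇×F = (1, -4*p, -p)
At (2, -1, 2): (1, -8, -2).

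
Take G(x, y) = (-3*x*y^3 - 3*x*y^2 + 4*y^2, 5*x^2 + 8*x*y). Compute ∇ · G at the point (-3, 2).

-60

∂G₁/∂x = -3*y^3 - 3*y^2
∂G₂/∂y = 8*x
∇·G = 8*x - 3*y^3 - 3*y^2
At (-3, 2): -60.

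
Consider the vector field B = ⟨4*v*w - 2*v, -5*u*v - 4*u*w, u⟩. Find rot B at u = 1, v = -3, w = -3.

(∇×B)₁ = ∂B₃/∂v − ∂B₂/∂w = 4*u
(∇×B)₂ = ∂B₁/∂w − ∂B₃/∂u = 4*v - 1
(∇×B)₃ = ∂B₂/∂u − ∂B₁/∂v = -5*v - 8*w + 2
∇×B = (4*u, 4*v - 1, -5*v - 8*w + 2)
At (1, -3, -3): (4, -13, 41).

(4, -13, 41)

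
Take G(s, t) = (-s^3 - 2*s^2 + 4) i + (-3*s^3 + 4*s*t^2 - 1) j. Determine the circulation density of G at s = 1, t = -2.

7

∂G₂/∂s = -9*s^2 + 4*t^2
∂G₁/∂t = 0
Scalar curl = -9*s^2 + 4*t^2
At (1, -2): 7.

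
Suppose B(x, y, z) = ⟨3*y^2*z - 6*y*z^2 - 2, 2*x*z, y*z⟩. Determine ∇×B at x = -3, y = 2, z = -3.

(∇×B)₁ = ∂B₃/∂y − ∂B₂/∂z = -2*x + z
(∇×B)₂ = ∂B₁/∂z − ∂B₃/∂x = 3*y^2 - 12*y*z
(∇×B)₃ = ∂B₂/∂x − ∂B₁/∂y = -6*y*z + 6*z^2 + 2*z
∇×B = (-2*x + z, 3*y^2 - 12*y*z, -6*y*z + 6*z^2 + 2*z)
At (-3, 2, -3): (3, 84, 84).

(3, 84, 84)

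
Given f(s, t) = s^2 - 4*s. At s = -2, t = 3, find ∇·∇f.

∂²f/∂s² = 2
∂²f/∂t² = 0
∇²f = 2
At (-2, 3): 2.

2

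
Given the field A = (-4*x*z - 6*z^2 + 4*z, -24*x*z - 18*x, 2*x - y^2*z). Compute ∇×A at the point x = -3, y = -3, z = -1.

(∇×A)₁ = ∂A₃/∂y − ∂A₂/∂z = 24*x - 2*y*z
(∇×A)₂ = ∂A₁/∂z − ∂A₃/∂x = -4*x - 12*z + 2
(∇×A)₃ = ∂A₂/∂x − ∂A₁/∂y = -24*z - 18
∇×A = (24*x - 2*y*z, -4*x - 12*z + 2, -24*z - 18)
At (-3, -3, -1): (-78, 26, 6).

(-78, 26, 6)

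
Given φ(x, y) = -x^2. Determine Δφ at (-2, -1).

-2

∂²φ/∂x² = -2
∂²φ/∂y² = 0
∇²φ = -2
At (-2, -1): -2.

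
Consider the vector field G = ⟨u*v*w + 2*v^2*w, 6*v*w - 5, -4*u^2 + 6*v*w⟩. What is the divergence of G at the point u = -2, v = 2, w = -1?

4

∂G₁/∂u = v*w
∂G₂/∂v = 6*w
∂G₃/∂w = 6*v
∇·G = v*w + 6*v + 6*w
At (-2, 2, -1): 4.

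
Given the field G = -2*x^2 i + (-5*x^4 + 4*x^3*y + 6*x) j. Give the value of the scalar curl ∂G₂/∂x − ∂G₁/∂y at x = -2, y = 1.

∂G₂/∂x = -20*x^3 + 12*x^2*y + 6
∂G₁/∂y = 0
Scalar curl = -20*x^3 + 12*x^2*y + 6
At (-2, 1): 214.

214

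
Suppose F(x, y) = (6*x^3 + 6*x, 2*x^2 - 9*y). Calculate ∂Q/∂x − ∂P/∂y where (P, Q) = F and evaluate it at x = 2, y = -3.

8

∂F₂/∂x = 4*x
∂F₁/∂y = 0
Scalar curl = 4*x
At (2, -3): 8.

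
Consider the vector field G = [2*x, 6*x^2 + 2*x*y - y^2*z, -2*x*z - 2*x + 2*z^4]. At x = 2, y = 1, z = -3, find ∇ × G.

(∇×G)₁ = ∂G₃/∂y − ∂G₂/∂z = y^2
(∇×G)₂ = ∂G₁/∂z − ∂G₃/∂x = 2*z + 2
(∇×G)₃ = ∂G₂/∂x − ∂G₁/∂y = 12*x + 2*y
∇×G = (y^2, 2*z + 2, 12*x + 2*y)
At (2, 1, -3): (1, -4, 26).

(1, -4, 26)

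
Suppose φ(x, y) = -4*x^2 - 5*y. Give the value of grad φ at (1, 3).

∂φ/∂x = -8*x
∂φ/∂y = -5
∇φ = (-8*x, -5)
At (1, 3): (-8, -5).

(-8, -5)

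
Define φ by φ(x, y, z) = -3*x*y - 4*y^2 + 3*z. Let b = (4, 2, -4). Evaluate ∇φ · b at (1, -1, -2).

∂φ/∂x = -3*y
∂φ/∂y = -3*x - 8*y
∂φ/∂z = 3
∇φ at (1, -1, -2) = (3, 5, 3)
∇φ · b = (3)(4) + (5)(2) + (3)(-4) = 10

10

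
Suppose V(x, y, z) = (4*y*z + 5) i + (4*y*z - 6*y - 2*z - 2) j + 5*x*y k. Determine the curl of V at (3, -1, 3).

(∇×V)₁ = ∂V₃/∂y − ∂V₂/∂z = 5*x - 4*y + 2
(∇×V)₂ = ∂V₁/∂z − ∂V₃/∂x = -y
(∇×V)₃ = ∂V₂/∂x − ∂V₁/∂y = -4*z
∇×V = (5*x - 4*y + 2, -y, -4*z)
At (3, -1, 3): (21, 1, -12).

(21, 1, -12)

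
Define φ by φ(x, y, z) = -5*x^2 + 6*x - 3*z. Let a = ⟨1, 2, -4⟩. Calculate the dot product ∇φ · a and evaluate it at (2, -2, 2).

∂φ/∂x = -10*x + 6
∂φ/∂y = 0
∂φ/∂z = -3
∇φ at (2, -2, 2) = (-14, 0, -3)
∇φ · a = (-14)(1) + (0)(2) + (-3)(-4) = -2

-2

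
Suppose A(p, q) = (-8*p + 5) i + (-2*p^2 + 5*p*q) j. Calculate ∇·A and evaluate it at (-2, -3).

∂A₁/∂p = -8
∂A₂/∂q = 5*p
∇·A = 5*p - 8
At (-2, -3): -18.

-18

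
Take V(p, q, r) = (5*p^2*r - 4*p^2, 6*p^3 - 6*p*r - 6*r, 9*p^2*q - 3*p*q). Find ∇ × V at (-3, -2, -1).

(78, -69, 168)

(∇×V)₁ = ∂V₃/∂q − ∂V₂/∂r = 9*p^2 + 3*p + 6
(∇×V)₂ = ∂V₁/∂r − ∂V₃/∂p = 5*p^2 - 18*p*q + 3*q
(∇×V)₃ = ∂V₂/∂p − ∂V₁/∂q = 18*p^2 - 6*r
∇×V = (9*p^2 + 3*p + 6, 5*p^2 - 18*p*q + 3*q, 18*p^2 - 6*r)
At (-3, -2, -1): (78, -69, 168).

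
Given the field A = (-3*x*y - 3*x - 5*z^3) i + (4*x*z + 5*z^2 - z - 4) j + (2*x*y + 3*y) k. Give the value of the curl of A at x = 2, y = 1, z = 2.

(∇×A)₁ = ∂A₃/∂y − ∂A₂/∂z = -2*x - 10*z + 4
(∇×A)₂ = ∂A₁/∂z − ∂A₃/∂x = -2*y - 15*z^2
(∇×A)₃ = ∂A₂/∂x − ∂A₁/∂y = 3*x + 4*z
∇×A = (-2*x - 10*z + 4, -2*y - 15*z^2, 3*x + 4*z)
At (2, 1, 2): (-20, -62, 14).

(-20, -62, 14)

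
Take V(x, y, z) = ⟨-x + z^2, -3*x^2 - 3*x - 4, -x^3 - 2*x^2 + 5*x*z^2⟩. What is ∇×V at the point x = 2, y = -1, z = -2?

(∇×V)₁ = ∂V₃/∂y − ∂V₂/∂z = 0
(∇×V)₂ = ∂V₁/∂z − ∂V₃/∂x = 3*x^2 + 4*x - 5*z^2 + 2*z
(∇×V)₃ = ∂V₂/∂x − ∂V₁/∂y = -6*x - 3
∇×V = (0, 3*x^2 + 4*x - 5*z^2 + 2*z, -6*x - 3)
At (2, -1, -2): (0, -4, -15).

(0, -4, -15)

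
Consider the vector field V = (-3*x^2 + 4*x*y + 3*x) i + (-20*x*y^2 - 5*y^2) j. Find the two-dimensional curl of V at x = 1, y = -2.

-84

∂V₂/∂x = -20*y^2
∂V₁/∂y = 4*x
Scalar curl = -4*x - 20*y^2
At (1, -2): -84.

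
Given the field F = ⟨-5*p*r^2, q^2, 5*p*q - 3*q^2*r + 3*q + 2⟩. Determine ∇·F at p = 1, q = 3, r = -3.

∂F₁/∂p = -5*r^2
∂F₂/∂q = 2*q
∂F₃/∂r = -3*q^2
∇·F = -3*q^2 + 2*q - 5*r^2
At (1, 3, -3): -66.

-66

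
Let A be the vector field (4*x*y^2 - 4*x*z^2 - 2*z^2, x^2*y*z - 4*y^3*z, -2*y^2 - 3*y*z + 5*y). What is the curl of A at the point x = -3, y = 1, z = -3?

(∇×A)₁ = ∂A₃/∂y − ∂A₂/∂z = -x^2*y + 4*y^3 - 4*y - 3*z + 5
(∇×A)₂ = ∂A₁/∂z − ∂A₃/∂x = -8*x*z - 4*z
(∇×A)₃ = ∂A₂/∂x − ∂A₁/∂y = 2*x*y*z - 8*x*y
∇×A = (-x^2*y + 4*y^3 - 4*y - 3*z + 5, -8*x*z - 4*z, 2*x*y*z - 8*x*y)
At (-3, 1, -3): (5, -60, 42).

(5, -60, 42)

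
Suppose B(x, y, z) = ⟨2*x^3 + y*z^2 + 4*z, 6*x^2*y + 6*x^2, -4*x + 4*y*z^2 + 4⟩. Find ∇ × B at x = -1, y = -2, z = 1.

(4, 4, 11)

(∇×B)₁ = ∂B₃/∂y − ∂B₂/∂z = 4*z^2
(∇×B)₂ = ∂B₁/∂z − ∂B₃/∂x = 2*y*z + 8
(∇×B)₃ = ∂B₂/∂x − ∂B₁/∂y = 12*x*y + 12*x - z^2
∇×B = (4*z^2, 2*y*z + 8, 12*x*y + 12*x - z^2)
At (-1, -2, 1): (4, 4, 11).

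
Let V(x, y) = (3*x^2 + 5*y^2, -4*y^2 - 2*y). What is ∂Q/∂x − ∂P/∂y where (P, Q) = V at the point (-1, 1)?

∂V₂/∂x = 0
∂V₁/∂y = 10*y
Scalar curl = -10*y
At (-1, 1): -10.

-10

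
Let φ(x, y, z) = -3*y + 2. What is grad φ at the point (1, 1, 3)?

∂φ/∂x = 0
∂φ/∂y = -3
∂φ/∂z = 0
∇φ = (0, -3, 0)
At (1, 1, 3): (0, -3, 0).

(0, -3, 0)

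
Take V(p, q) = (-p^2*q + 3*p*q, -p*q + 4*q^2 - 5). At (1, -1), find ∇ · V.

-10

∂V₁/∂p = -2*p*q + 3*q
∂V₂/∂q = -p + 8*q
∇·V = -2*p*q - p + 11*q
At (1, -1): -10.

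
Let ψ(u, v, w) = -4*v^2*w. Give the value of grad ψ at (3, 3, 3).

(0, -72, -36)

∂ψ/∂u = 0
∂ψ/∂v = -8*v*w
∂ψ/∂w = -4*v^2
∇ψ = (0, -8*v*w, -4*v^2)
At (3, 3, 3): (0, -72, -36).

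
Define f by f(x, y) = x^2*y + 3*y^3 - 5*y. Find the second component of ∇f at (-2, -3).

80

(∇f)_2 = ∂f/∂y = x^2 + 9*y^2 - 5
At (-2, -3): 80.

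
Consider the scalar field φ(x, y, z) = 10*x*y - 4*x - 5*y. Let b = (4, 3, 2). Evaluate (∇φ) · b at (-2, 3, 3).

29

∂φ/∂x = 10*y - 4
∂φ/∂y = 10*x - 5
∂φ/∂z = 0
∇φ at (-2, 3, 3) = (26, -25, 0)
∇φ · b = (26)(4) + (-25)(3) + (0)(2) = 29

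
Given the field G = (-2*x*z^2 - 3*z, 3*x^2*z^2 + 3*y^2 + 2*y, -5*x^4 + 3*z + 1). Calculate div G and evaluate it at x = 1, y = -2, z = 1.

-9

∂G₁/∂x = -2*z^2
∂G₂/∂y = 6*y + 2
∂G₃/∂z = 3
∇·G = 6*y - 2*z^2 + 5
At (1, -2, 1): -9.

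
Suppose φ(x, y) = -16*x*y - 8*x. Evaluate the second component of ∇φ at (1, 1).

-16

(∇φ)_2 = ∂φ/∂y = -16*x
At (1, 1): -16.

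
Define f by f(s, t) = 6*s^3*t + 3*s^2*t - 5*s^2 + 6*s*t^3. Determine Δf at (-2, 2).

∂²f/∂s² = 2*(18*s*t + 3*t - 5)
∂²f/∂t² = 36*s*t
∇²f = 72*s*t + 6*t - 10
At (-2, 2): -286.

-286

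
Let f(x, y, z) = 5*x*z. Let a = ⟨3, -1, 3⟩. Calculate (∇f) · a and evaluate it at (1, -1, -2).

∂f/∂x = 5*z
∂f/∂y = 0
∂f/∂z = 5*x
∇f at (1, -1, -2) = (-10, 0, 5)
∇f · a = (-10)(3) + (0)(-1) + (5)(3) = -15

-15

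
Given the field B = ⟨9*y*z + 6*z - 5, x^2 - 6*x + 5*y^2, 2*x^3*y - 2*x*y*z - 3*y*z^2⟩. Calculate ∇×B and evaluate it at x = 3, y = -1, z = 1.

(45, 49, -9)

(∇×B)₁ = ∂B₃/∂y − ∂B₂/∂z = 2*x^3 - 2*x*z - 3*z^2
(∇×B)₂ = ∂B₁/∂z − ∂B₃/∂x = -6*x^2*y + 2*y*z + 9*y + 6
(∇×B)₃ = ∂B₂/∂x − ∂B₁/∂y = 2*x - 9*z - 6
∇×B = (2*x^3 - 2*x*z - 3*z^2, -6*x^2*y + 2*y*z + 9*y + 6, 2*x - 9*z - 6)
At (3, -1, 1): (45, 49, -9).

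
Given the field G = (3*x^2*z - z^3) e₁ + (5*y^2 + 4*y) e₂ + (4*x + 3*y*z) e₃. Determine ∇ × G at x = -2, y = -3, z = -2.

(∇×G)₁ = ∂G₃/∂y − ∂G₂/∂z = 3*z
(∇×G)₂ = ∂G₁/∂z − ∂G₃/∂x = 3*x^2 - 3*z^2 - 4
(∇×G)₃ = ∂G₂/∂x − ∂G₁/∂y = 0
∇×G = (3*z, 3*x^2 - 3*z^2 - 4, 0)
At (-2, -3, -2): (-6, -4, 0).

(-6, -4, 0)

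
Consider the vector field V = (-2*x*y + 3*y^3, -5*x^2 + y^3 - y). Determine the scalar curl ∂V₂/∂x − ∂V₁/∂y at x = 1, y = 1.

∂V₂/∂x = -10*x
∂V₁/∂y = -2*x + 9*y^2
Scalar curl = -8*x - 9*y^2
At (1, 1): -17.

-17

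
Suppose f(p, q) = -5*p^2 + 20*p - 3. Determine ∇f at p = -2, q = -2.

∂f/∂p = -10*p + 20
∂f/∂q = 0
∇f = (-10*p + 20, 0)
At (-2, -2): (40, 0).

(40, 0)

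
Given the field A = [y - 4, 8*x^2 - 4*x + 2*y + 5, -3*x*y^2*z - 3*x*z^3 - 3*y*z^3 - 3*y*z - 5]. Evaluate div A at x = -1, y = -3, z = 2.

182

∂A₁/∂x = 0
∂A₂/∂y = 2
∂A₃/∂z = -3*x*y^2 - 9*x*z^2 - 9*y*z^2 - 3*y
∇·A = -3*x*y^2 - 9*x*z^2 - 9*y*z^2 - 3*y + 2
At (-1, -3, 2): 182.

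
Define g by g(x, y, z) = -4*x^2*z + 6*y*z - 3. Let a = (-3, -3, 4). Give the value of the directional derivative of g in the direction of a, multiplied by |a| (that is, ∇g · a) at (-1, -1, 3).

∂g/∂x = -8*x*z
∂g/∂y = 6*z
∂g/∂z = -4*x^2 + 6*y
∇g at (-1, -1, 3) = (24, 18, -10)
∇g · a = (24)(-3) + (18)(-3) + (-10)(4) = -166

-166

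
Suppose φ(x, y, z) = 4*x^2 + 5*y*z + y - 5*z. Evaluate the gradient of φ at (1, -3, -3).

(8, -14, -20)

∂φ/∂x = 8*x
∂φ/∂y = 5*z + 1
∂φ/∂z = 5*y - 5
∇φ = (8*x, 5*z + 1, 5*y - 5)
At (1, -3, -3): (8, -14, -20).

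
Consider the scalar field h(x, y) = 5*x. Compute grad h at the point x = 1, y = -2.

(5, 0)

∂h/∂x = 5
∂h/∂y = 0
∇h = (5, 0)
At (1, -2): (5, 0).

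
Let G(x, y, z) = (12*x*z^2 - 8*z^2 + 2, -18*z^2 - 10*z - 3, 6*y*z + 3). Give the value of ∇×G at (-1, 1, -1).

(∇×G)₁ = ∂G₃/∂y − ∂G₂/∂z = 42*z + 10
(∇×G)₂ = ∂G₁/∂z − ∂G₃/∂x = 24*x*z - 16*z
(∇×G)₃ = ∂G₂/∂x − ∂G₁/∂y = 0
∇×G = (42*z + 10, 24*x*z - 16*z, 0)
At (-1, 1, -1): (-32, 40, 0).

(-32, 40, 0)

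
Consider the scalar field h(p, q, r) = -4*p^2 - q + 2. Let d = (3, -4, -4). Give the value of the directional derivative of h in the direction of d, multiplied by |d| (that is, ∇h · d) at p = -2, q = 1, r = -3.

∂h/∂p = -8*p
∂h/∂q = -1
∂h/∂r = 0
∇h at (-2, 1, -3) = (16, -1, 0)
∇h · d = (16)(3) + (-1)(-4) + (0)(-4) = 52

52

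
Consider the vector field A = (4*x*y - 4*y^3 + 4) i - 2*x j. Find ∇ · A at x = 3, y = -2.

∂A₁/∂x = 4*y
∂A₂/∂y = 0
∇·A = 4*y
At (3, -2): -8.

-8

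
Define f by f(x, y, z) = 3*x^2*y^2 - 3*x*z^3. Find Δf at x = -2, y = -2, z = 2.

∂²f/∂x² = 6*y^2
∂²f/∂y² = 6*x^2
∂²f/∂z² = -18*x*z
∇²f = 6*x^2 - 18*x*z + 6*y^2
At (-2, -2, 2): 120.

120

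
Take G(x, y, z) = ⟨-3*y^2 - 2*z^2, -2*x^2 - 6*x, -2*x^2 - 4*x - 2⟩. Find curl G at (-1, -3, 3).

(∇×G)₁ = ∂G₃/∂y − ∂G₂/∂z = 0
(∇×G)₂ = ∂G₁/∂z − ∂G₃/∂x = 4*x - 4*z + 4
(∇×G)₃ = ∂G₂/∂x − ∂G₁/∂y = -4*x + 6*y - 6
∇×G = (0, 4*x - 4*z + 4, -4*x + 6*y - 6)
At (-1, -3, 3): (0, -12, -20).

(0, -12, -20)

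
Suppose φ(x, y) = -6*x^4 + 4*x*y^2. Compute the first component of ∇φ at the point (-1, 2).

(∇φ)_1 = ∂φ/∂x = -24*x^3 + 4*y^2
At (-1, 2): 40.

40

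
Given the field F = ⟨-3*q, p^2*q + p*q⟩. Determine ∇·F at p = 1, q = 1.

∂F₁/∂p = 0
∂F₂/∂q = p^2 + p
∇·F = p^2 + p
At (1, 1): 2.

2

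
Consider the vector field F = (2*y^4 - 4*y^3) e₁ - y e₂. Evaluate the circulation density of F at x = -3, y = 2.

∂F₂/∂x = 0
∂F₁/∂y = 8*y^3 - 12*y^2
Scalar curl = -8*y^3 + 12*y^2
At (-3, 2): -16.

-16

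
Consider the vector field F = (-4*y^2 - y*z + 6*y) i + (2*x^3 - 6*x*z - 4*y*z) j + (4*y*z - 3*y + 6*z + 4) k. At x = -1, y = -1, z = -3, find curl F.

(-25, 1, 7)

(∇×F)₁ = ∂F₃/∂y − ∂F₂/∂z = 6*x + 4*y + 4*z - 3
(∇×F)₂ = ∂F₁/∂z − ∂F₃/∂x = -y
(∇×F)₃ = ∂F₂/∂x − ∂F₁/∂y = 6*x^2 + 8*y - 5*z - 6
∇×F = (6*x + 4*y + 4*z - 3, -y, 6*x^2 + 8*y - 5*z - 6)
At (-1, -1, -3): (-25, 1, 7).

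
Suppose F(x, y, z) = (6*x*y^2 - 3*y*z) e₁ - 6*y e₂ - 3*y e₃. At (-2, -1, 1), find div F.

∂F₁/∂x = 6*y^2
∂F₂/∂y = -6
∂F₃/∂z = 0
∇·F = 6*y^2 - 6
At (-2, -1, 1): 0.

0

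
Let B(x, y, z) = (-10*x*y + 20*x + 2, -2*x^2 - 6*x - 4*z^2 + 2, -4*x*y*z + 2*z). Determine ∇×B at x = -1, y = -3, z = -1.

(-12, 12, -12)

(∇×B)₁ = ∂B₃/∂y − ∂B₂/∂z = -4*x*z + 8*z
(∇×B)₂ = ∂B₁/∂z − ∂B₃/∂x = 4*y*z
(∇×B)₃ = ∂B₂/∂x − ∂B₁/∂y = 6*x - 6
∇×B = (-4*x*z + 8*z, 4*y*z, 6*x - 6)
At (-1, -3, -1): (-12, 12, -12).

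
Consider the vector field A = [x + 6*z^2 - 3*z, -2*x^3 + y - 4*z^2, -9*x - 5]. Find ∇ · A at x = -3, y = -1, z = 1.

∂A₁/∂x = 1
∂A₂/∂y = 1
∂A₃/∂z = 0
∇·A = 2
At (-3, -1, 1): 2.

2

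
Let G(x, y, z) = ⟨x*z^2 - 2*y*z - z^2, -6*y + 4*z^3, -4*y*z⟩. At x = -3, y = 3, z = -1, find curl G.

(-8, 2, -2)

(∇×G)₁ = ∂G₃/∂y − ∂G₂/∂z = -12*z^2 - 4*z
(∇×G)₂ = ∂G₁/∂z − ∂G₃/∂x = 2*x*z - 2*y - 2*z
(∇×G)₃ = ∂G₂/∂x − ∂G₁/∂y = 2*z
∇×G = (-12*z^2 - 4*z, 2*x*z - 2*y - 2*z, 2*z)
At (-3, 3, -1): (-8, 2, -2).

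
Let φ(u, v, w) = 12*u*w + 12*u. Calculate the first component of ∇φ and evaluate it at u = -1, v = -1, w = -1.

(∇φ)_1 = ∂φ/∂u = 12*w + 12
At (-1, -1, -1): 0.

0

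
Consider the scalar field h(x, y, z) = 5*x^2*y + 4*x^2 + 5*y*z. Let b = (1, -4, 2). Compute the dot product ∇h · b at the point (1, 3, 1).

∂h/∂x = 10*x*y + 8*x
∂h/∂y = 5*x^2 + 5*z
∂h/∂z = 5*y
∇h at (1, 3, 1) = (38, 10, 15)
∇h · b = (38)(1) + (10)(-4) + (15)(2) = 28

28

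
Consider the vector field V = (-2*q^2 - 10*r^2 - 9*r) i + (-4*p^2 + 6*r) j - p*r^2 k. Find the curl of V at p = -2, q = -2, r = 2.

(-6, -45, 8)

(∇×V)₁ = ∂V₃/∂q − ∂V₂/∂r = -6
(∇×V)₂ = ∂V₁/∂r − ∂V₃/∂p = r^2 - 20*r - 9
(∇×V)₃ = ∂V₂/∂p − ∂V₁/∂q = -8*p + 4*q
∇×V = (-6, r^2 - 20*r - 9, -8*p + 4*q)
At (-2, -2, 2): (-6, -45, 8).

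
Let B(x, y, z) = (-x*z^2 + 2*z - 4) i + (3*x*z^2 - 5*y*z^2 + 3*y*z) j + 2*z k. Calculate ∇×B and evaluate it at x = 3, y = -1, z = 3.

(-81, -16, 27)

(∇×B)₁ = ∂B₃/∂y − ∂B₂/∂z = -6*x*z + 10*y*z - 3*y
(∇×B)₂ = ∂B₁/∂z − ∂B₃/∂x = -2*x*z + 2
(∇×B)₃ = ∂B₂/∂x − ∂B₁/∂y = 3*z^2
∇×B = (-6*x*z + 10*y*z - 3*y, -2*x*z + 2, 3*z^2)
At (3, -1, 3): (-81, -16, 27).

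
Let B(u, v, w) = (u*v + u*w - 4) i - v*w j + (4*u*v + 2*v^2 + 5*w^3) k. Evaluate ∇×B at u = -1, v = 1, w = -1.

(1, -5, 1)

(∇×B)₁ = ∂B₃/∂v − ∂B₂/∂w = 4*u + 5*v
(∇×B)₂ = ∂B₁/∂w − ∂B₃/∂u = u - 4*v
(∇×B)₃ = ∂B₂/∂u − ∂B₁/∂v = -u
∇×B = (4*u + 5*v, u - 4*v, -u)
At (-1, 1, -1): (1, -5, 1).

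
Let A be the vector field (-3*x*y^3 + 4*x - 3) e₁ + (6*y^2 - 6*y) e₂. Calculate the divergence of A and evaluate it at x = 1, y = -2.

∂A₁/∂x = -3*y^3 + 4
∂A₂/∂y = 12*y - 6
∇·A = -3*y^3 + 12*y - 2
At (1, -2): -2.

-2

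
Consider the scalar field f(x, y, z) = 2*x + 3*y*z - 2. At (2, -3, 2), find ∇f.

∂f/∂x = 2
∂f/∂y = 3*z
∂f/∂z = 3*y
∇f = (2, 3*z, 3*y)
At (2, -3, 2): (2, 6, -9).

(2, 6, -9)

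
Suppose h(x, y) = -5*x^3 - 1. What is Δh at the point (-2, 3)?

∂²h/∂x² = -30*x
∂²h/∂y² = 0
∇²h = -30*x
At (-2, 3): 60.

60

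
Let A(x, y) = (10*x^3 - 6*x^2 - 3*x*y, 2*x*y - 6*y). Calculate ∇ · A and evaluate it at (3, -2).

240

∂A₁/∂x = 30*x^2 - 12*x - 3*y
∂A₂/∂y = 2*x - 6
∇·A = 30*x^2 - 10*x - 3*y - 6
At (3, -2): 240.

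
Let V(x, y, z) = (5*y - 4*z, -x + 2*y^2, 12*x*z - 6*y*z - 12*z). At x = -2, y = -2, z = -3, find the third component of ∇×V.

-6

(∇×V)_3 = ∂V₂/∂x − ∂V₁/∂y
= -1 − (5)
= -6
At (-2, -2, -3): -6.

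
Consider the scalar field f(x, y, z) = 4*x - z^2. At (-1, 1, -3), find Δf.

-2

∂²f/∂x² = 0
∂²f/∂y² = 0
∂²f/∂z² = -2
∇²f = -2
At (-1, 1, -3): -2.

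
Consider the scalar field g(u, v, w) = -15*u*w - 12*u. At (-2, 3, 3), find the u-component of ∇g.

(∇g)_1 = ∂g/∂u = -15*w - 12
At (-2, 3, 3): -57.

-57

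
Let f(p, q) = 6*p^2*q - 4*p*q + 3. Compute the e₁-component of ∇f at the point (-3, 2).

-80

(∇f)_1 = ∂f/∂p = 12*p*q - 4*q
At (-3, 2): -80.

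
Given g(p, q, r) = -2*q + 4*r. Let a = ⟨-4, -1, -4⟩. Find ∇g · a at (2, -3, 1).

∂g/∂p = 0
∂g/∂q = -2
∂g/∂r = 4
∇g at (2, -3, 1) = (0, -2, 4)
∇g · a = (0)(-4) + (-2)(-1) + (4)(-4) = -14

-14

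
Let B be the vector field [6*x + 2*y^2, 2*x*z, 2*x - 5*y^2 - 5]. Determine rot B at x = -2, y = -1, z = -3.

(14, -2, -2)

(∇×B)₁ = ∂B₃/∂y − ∂B₂/∂z = -2*x - 10*y
(∇×B)₂ = ∂B₁/∂z − ∂B₃/∂x = -2
(∇×B)₃ = ∂B₂/∂x − ∂B₁/∂y = -4*y + 2*z
∇×B = (-2*x - 10*y, -2, -4*y + 2*z)
At (-2, -1, -3): (14, -2, -2).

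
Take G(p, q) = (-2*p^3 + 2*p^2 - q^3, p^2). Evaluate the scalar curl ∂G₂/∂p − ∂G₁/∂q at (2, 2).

∂G₂/∂p = 2*p
∂G₁/∂q = -3*q^2
Scalar curl = 2*p + 3*q^2
At (2, 2): 16.

16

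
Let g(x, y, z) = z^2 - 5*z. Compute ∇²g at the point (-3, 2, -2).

∂²g/∂x² = 0
∂²g/∂y² = 0
∂²g/∂z² = 2
∇²g = 2
At (-3, 2, -2): 2.

2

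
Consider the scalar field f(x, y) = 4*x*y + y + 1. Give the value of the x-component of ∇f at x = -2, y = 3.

(∇f)_1 = ∂f/∂x = 4*y
At (-2, 3): 12.

12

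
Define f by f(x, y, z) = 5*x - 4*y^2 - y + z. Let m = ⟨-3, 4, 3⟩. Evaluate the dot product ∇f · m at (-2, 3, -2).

-112

∂f/∂x = 5
∂f/∂y = -8*y - 1
∂f/∂z = 1
∇f at (-2, 3, -2) = (5, -25, 1)
∇f · m = (5)(-3) + (-25)(4) + (1)(3) = -112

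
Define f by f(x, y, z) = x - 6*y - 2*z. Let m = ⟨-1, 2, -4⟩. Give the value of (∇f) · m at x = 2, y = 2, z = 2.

-5

∂f/∂x = 1
∂f/∂y = -6
∂f/∂z = -2
∇f at (2, 2, 2) = (1, -6, -2)
∇f · m = (1)(-1) + (-6)(2) + (-2)(-4) = -5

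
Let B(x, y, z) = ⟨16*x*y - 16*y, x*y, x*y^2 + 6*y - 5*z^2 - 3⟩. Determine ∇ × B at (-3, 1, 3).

(∇×B)₁ = ∂B₃/∂y − ∂B₂/∂z = 2*x*y + 6
(∇×B)₂ = ∂B₁/∂z − ∂B₃/∂x = -y^2
(∇×B)₃ = ∂B₂/∂x − ∂B₁/∂y = -16*x + y + 16
∇×B = (2*x*y + 6, -y^2, -16*x + y + 16)
At (-3, 1, 3): (0, -1, 65).

(0, -1, 65)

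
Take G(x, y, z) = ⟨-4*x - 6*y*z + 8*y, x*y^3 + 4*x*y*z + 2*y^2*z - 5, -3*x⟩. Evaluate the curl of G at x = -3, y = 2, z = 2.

(∇×G)₁ = ∂G₃/∂y − ∂G₂/∂z = -4*x*y - 2*y^2
(∇×G)₂ = ∂G₁/∂z − ∂G₃/∂x = -6*y + 3
(∇×G)₃ = ∂G₂/∂x − ∂G₁/∂y = y^3 + 4*y*z + 6*z - 8
∇×G = (-4*x*y - 2*y^2, -6*y + 3, y^3 + 4*y*z + 6*z - 8)
At (-3, 2, 2): (16, -9, 28).

(16, -9, 28)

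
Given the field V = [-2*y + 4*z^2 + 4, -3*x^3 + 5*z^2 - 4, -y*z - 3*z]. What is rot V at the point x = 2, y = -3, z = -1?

(∇×V)₁ = ∂V₃/∂y − ∂V₂/∂z = -11*z
(∇×V)₂ = ∂V₁/∂z − ∂V₃/∂x = 8*z
(∇×V)₃ = ∂V₂/∂x − ∂V₁/∂y = -9*x^2 + 2
∇×V = (-11*z, 8*z, -9*x^2 + 2)
At (2, -3, -1): (11, -8, -34).

(11, -8, -34)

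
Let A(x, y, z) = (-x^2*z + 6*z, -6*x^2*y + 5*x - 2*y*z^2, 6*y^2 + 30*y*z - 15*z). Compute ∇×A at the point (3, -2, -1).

(-46, -3, 77)

(∇×A)₁ = ∂A₃/∂y − ∂A₂/∂z = 4*y*z + 12*y + 30*z
(∇×A)₂ = ∂A₁/∂z − ∂A₃/∂x = -x^2 + 6
(∇×A)₃ = ∂A₂/∂x − ∂A₁/∂y = -12*x*y + 5
∇×A = (4*y*z + 12*y + 30*z, -x^2 + 6, -12*x*y + 5)
At (3, -2, -1): (-46, -3, 77).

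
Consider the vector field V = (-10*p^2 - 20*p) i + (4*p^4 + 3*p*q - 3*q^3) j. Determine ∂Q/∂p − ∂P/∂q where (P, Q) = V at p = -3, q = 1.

-429

∂V₂/∂p = 16*p^3 + 3*q
∂V₁/∂q = 0
Scalar curl = 16*p^3 + 3*q
At (-3, 1): -429.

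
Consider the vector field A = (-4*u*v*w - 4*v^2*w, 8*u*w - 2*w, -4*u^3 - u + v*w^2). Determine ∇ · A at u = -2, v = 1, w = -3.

∂A₁/∂u = -4*v*w
∂A₂/∂v = 0
∂A₃/∂w = 2*v*w
∇·A = -2*v*w
At (-2, 1, -3): 6.

6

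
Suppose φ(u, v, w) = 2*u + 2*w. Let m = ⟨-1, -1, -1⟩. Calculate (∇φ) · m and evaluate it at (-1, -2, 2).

∂φ/∂u = 2
∂φ/∂v = 0
∂φ/∂w = 2
∇φ at (-1, -2, 2) = (2, 0, 2)
∇φ · m = (2)(-1) + (0)(-1) + (2)(-1) = -4

-4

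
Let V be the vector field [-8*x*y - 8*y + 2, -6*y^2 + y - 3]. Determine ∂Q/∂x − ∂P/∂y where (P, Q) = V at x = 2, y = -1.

∂V₂/∂x = 0
∂V₁/∂y = -8*x - 8
Scalar curl = 8*x + 8
At (2, -1): 24.

24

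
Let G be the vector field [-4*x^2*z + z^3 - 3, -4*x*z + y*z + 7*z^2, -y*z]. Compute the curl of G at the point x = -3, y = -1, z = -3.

(34, -9, 12)

(∇×G)₁ = ∂G₃/∂y − ∂G₂/∂z = 4*x - y - 15*z
(∇×G)₂ = ∂G₁/∂z − ∂G₃/∂x = -4*x^2 + 3*z^2
(∇×G)₃ = ∂G₂/∂x − ∂G₁/∂y = -4*z
∇×G = (4*x - y - 15*z, -4*x^2 + 3*z^2, -4*z)
At (-3, -1, -3): (34, -9, 12).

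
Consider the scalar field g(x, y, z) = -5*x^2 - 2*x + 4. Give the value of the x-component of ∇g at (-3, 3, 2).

(∇g)_1 = ∂g/∂x = -10*x - 2
At (-3, 3, 2): 28.

28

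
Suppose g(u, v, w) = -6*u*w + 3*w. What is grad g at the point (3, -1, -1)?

(6, 0, -15)

∂g/∂u = -6*w
∂g/∂v = 0
∂g/∂w = -6*u + 3
∇g = (-6*w, 0, -6*u + 3)
At (3, -1, -1): (6, 0, -15).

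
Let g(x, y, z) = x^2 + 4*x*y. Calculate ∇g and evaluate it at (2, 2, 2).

∂g/∂x = 2*x + 4*y
∂g/∂y = 4*x
∂g/∂z = 0
∇g = (2*x + 4*y, 4*x, 0)
At (2, 2, 2): (12, 8, 0).

(12, 8, 0)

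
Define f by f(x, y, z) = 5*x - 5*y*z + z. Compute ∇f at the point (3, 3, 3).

(5, -15, -14)

∂f/∂x = 5
∂f/∂y = -5*z
∂f/∂z = -5*y + 1
∇f = (5, -5*z, -5*y + 1)
At (3, 3, 3): (5, -15, -14).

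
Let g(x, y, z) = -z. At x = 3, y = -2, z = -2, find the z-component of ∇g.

-1

(∇g)_3 = ∂g/∂z = -1
At (3, -2, -2): -1.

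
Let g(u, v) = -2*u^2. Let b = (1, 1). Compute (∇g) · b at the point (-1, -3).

∂g/∂u = -4*u
∂g/∂v = 0
∇g at (-1, -3) = (4, 0)
∇g · b = (4)(1) + (0)(1) = 4

4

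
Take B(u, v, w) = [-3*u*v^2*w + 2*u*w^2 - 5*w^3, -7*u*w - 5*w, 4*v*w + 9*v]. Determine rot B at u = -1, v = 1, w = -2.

(-1, -49, 26)

(∇×B)₁ = ∂B₃/∂v − ∂B₂/∂w = 7*u + 4*w + 14
(∇×B)₂ = ∂B₁/∂w − ∂B₃/∂u = -3*u*v^2 + 4*u*w - 15*w^2
(∇×B)₃ = ∂B₂/∂u − ∂B₁/∂v = 6*u*v*w - 7*w
∇×B = (7*u + 4*w + 14, -3*u*v^2 + 4*u*w - 15*w^2, 6*u*v*w - 7*w)
At (-1, 1, -2): (-1, -49, 26).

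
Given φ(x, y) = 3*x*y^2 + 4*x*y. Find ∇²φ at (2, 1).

∂²φ/∂x² = 0
∂²φ/∂y² = 6*x
∇²φ = 6*x
At (2, 1): 12.

12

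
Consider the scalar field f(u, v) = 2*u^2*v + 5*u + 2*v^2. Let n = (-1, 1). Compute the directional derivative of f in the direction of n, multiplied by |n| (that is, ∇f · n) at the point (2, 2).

-5

∂f/∂u = 4*u*v + 5
∂f/∂v = 2*u^2 + 4*v
∇f at (2, 2) = (21, 16)
∇f · n = (21)(-1) + (16)(1) = -5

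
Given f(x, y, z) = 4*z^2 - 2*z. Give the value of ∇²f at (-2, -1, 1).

∂²f/∂x² = 0
∂²f/∂y² = 0
∂²f/∂z² = 8
∇²f = 8
At (-2, -1, 1): 8.

8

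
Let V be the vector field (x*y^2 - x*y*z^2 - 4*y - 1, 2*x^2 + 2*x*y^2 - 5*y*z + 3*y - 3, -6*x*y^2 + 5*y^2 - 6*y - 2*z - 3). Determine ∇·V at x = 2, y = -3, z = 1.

∂V₁/∂x = y^2 - y*z^2
∂V₂/∂y = 4*x*y - 5*z + 3
∂V₃/∂z = -2
∇·V = 4*x*y + y^2 - y*z^2 - 5*z + 1
At (2, -3, 1): -16.

-16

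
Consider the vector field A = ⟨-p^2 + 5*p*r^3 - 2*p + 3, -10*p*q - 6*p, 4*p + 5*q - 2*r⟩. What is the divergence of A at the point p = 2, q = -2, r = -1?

∂A₁/∂p = -2*p + 5*r^3 - 2
∂A₂/∂q = -10*p
∂A₃/∂r = -2
∇·A = -12*p + 5*r^3 - 4
At (2, -2, -1): -33.

-33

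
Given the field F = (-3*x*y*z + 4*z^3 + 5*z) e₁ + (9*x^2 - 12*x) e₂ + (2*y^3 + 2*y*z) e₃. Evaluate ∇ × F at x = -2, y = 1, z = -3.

(0, 119, -30)

(∇×F)₁ = ∂F₃/∂y − ∂F₂/∂z = 6*y^2 + 2*z
(∇×F)₂ = ∂F₁/∂z − ∂F₃/∂x = -3*x*y + 12*z^2 + 5
(∇×F)₃ = ∂F₂/∂x − ∂F₁/∂y = 3*x*z + 18*x - 12
∇×F = (6*y^2 + 2*z, -3*x*y + 12*z^2 + 5, 3*x*z + 18*x - 12)
At (-2, 1, -3): (0, 119, -30).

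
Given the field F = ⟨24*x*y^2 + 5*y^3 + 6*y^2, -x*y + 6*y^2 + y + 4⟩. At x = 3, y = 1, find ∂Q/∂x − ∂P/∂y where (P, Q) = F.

-172

∂F₂/∂x = -y
∂F₁/∂y = 48*x*y + 15*y^2 + 12*y
Scalar curl = -48*x*y - 15*y^2 - 13*y
At (3, 1): -172.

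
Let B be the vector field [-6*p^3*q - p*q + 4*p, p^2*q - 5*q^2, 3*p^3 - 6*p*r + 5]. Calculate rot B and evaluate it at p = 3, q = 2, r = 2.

(∇×B)₁ = ∂B₃/∂q − ∂B₂/∂r = 0
(∇×B)₂ = ∂B₁/∂r − ∂B₃/∂p = -9*p^2 + 6*r
(∇×B)₃ = ∂B₂/∂p − ∂B₁/∂q = 6*p^3 + 2*p*q + p
∇×B = (0, -9*p^2 + 6*r, 6*p^3 + 2*p*q + p)
At (3, 2, 2): (0, -69, 177).

(0, -69, 177)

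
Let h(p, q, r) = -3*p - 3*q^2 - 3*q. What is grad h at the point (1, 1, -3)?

∂h/∂p = -3
∂h/∂q = -6*q - 3
∂h/∂r = 0
∇h = (-3, -6*q - 3, 0)
At (1, 1, -3): (-3, -9, 0).

(-3, -9, 0)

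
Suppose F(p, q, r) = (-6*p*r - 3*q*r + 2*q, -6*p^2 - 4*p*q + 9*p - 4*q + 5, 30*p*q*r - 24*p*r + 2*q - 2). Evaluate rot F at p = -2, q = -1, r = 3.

(-178, 177, 44)

(∇×F)₁ = ∂F₃/∂q − ∂F₂/∂r = 30*p*r + 2
(∇×F)₂ = ∂F₁/∂r − ∂F₃/∂p = -6*p - 30*q*r - 3*q + 24*r
(∇×F)₃ = ∂F₂/∂p − ∂F₁/∂q = -12*p - 4*q + 3*r + 7
∇×F = (30*p*r + 2, -6*p - 30*q*r - 3*q + 24*r, -12*p - 4*q + 3*r + 7)
At (-2, -1, 3): (-178, 177, 44).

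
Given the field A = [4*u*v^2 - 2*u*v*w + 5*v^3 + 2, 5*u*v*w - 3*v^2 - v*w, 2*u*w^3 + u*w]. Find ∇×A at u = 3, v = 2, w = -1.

(-28, -9, -124)

(∇×A)₁ = ∂A₃/∂v − ∂A₂/∂w = -5*u*v + v
(∇×A)₂ = ∂A₁/∂w − ∂A₃/∂u = -2*u*v - 2*w^3 - w
(∇×A)₃ = ∂A₂/∂u − ∂A₁/∂v = -8*u*v + 2*u*w - 15*v^2 + 5*v*w
∇×A = (-5*u*v + v, -2*u*v - 2*w^3 - w, -8*u*v + 2*u*w - 15*v^2 + 5*v*w)
At (3, 2, -1): (-28, -9, -124).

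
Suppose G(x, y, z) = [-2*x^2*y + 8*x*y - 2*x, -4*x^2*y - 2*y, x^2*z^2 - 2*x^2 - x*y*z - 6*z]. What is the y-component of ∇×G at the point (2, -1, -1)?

(∇×G)_2 = ∂G₁/∂z − ∂G₃/∂x
= 0 − (2*x*z^2 - 4*x - y*z)
= -2*x*z^2 + 4*x + y*z
At (2, -1, -1): 5.

5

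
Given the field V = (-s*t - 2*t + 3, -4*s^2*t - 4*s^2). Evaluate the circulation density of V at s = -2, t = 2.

∂V₂/∂s = -8*s*t - 8*s
∂V₁/∂t = -s - 2
Scalar curl = -8*s*t - 7*s + 2
At (-2, 2): 48.

48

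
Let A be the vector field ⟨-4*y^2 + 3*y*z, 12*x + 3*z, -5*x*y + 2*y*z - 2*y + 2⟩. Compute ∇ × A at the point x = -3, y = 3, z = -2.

(6, 24, 42)

(∇×A)₁ = ∂A₃/∂y − ∂A₂/∂z = -5*x + 2*z - 5
(∇×A)₂ = ∂A₁/∂z − ∂A₃/∂x = 8*y
(∇×A)₃ = ∂A₂/∂x − ∂A₁/∂y = 8*y - 3*z + 12
∇×A = (-5*x + 2*z - 5, 8*y, 8*y - 3*z + 12)
At (-3, 3, -2): (6, 24, 42).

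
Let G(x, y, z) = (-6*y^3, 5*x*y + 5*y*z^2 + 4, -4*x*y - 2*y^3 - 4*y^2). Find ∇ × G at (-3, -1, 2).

(34, -4, 13)

(∇×G)₁ = ∂G₃/∂y − ∂G₂/∂z = -4*x - 6*y^2 - 10*y*z - 8*y
(∇×G)₂ = ∂G₁/∂z − ∂G₃/∂x = 4*y
(∇×G)₃ = ∂G₂/∂x − ∂G₁/∂y = 18*y^2 + 5*y
∇×G = (-4*x - 6*y^2 - 10*y*z - 8*y, 4*y, 18*y^2 + 5*y)
At (-3, -1, 2): (34, -4, 13).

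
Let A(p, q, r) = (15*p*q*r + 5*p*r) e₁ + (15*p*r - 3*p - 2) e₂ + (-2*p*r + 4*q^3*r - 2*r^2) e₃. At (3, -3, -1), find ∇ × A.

(-153, -122, 27)

(∇×A)₁ = ∂A₃/∂q − ∂A₂/∂r = -15*p + 12*q^2*r
(∇×A)₂ = ∂A₁/∂r − ∂A₃/∂p = 15*p*q + 5*p + 2*r
(∇×A)₃ = ∂A₂/∂p − ∂A₁/∂q = -15*p*r + 15*r - 3
∇×A = (-15*p + 12*q^2*r, 15*p*q + 5*p + 2*r, -15*p*r + 15*r - 3)
At (3, -3, -1): (-153, -122, 27).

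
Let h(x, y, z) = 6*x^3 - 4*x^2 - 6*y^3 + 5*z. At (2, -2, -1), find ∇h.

∂h/∂x = 18*x^2 - 8*x
∂h/∂y = -18*y^2
∂h/∂z = 5
∇h = (18*x^2 - 8*x, -18*y^2, 5)
At (2, -2, -1): (56, -72, 5).

(56, -72, 5)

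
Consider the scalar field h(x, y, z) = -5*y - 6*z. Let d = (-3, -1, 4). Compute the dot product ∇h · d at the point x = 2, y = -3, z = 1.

-19

∂h/∂x = 0
∂h/∂y = -5
∂h/∂z = -6
∇h at (2, -3, 1) = (0, -5, -6)
∇h · d = (0)(-3) + (-5)(-1) + (-6)(4) = -19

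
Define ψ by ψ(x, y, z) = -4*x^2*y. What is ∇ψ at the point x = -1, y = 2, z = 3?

∂ψ/∂x = -8*x*y
∂ψ/∂y = -4*x^2
∂ψ/∂z = 0
∇ψ = (-8*x*y, -4*x^2, 0)
At (-1, 2, 3): (16, -4, 0).

(16, -4, 0)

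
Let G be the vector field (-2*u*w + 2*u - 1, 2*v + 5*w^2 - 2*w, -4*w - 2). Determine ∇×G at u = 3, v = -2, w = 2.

(-18, -6, 0)

(∇×G)₁ = ∂G₃/∂v − ∂G₂/∂w = -10*w + 2
(∇×G)₂ = ∂G₁/∂w − ∂G₃/∂u = -2*u
(∇×G)₃ = ∂G₂/∂u − ∂G₁/∂v = 0
∇×G = (-10*w + 2, -2*u, 0)
At (3, -2, 2): (-18, -6, 0).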